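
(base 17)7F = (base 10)134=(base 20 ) 6E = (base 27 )4q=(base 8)206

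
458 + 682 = 1140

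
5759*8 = 46072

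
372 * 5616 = 2089152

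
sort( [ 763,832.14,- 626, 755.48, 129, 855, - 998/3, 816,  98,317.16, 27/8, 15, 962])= [ - 626, -998/3, 27/8 , 15, 98, 129,317.16,755.48,763,816 , 832.14, 855, 962]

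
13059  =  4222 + 8837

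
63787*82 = 5230534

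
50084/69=725 + 59/69 = 725.86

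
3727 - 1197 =2530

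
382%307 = 75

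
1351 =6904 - 5553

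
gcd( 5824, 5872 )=16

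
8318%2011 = 274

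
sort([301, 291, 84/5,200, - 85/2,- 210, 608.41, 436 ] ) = [ - 210, - 85/2,84/5, 200,291, 301, 436, 608.41 ]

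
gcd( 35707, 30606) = 5101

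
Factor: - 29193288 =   -  2^3 *3^1*1216387^1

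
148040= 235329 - 87289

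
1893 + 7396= 9289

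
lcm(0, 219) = 0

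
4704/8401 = 4704/8401 = 0.56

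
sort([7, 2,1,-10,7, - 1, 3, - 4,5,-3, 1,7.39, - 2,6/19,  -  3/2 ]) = [-10,-4,-3, - 2, - 3/2,-1, 6/19, 1,1 , 2, 3,5,7,7,7.39 ] 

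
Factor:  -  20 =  - 2^2*5^1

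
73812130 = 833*88610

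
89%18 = 17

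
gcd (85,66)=1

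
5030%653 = 459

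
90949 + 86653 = 177602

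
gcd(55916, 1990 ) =2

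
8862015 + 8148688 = 17010703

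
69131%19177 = 11600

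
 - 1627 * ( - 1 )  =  1627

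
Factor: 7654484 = 2^2*991^1* 1931^1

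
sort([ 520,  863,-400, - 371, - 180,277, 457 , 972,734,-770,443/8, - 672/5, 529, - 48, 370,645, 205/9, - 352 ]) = [-770, - 400, - 371,-352, - 180, - 672/5 ,-48,205/9,443/8 , 277, 370 , 457,520, 529, 645, 734,863 , 972 ]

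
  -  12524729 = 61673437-74198166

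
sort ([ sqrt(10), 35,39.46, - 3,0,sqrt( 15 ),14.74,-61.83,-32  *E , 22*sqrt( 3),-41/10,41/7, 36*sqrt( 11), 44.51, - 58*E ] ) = [-58*E,-32*E, - 61.83, - 41/10, - 3, 0, sqrt( 10),sqrt (15 ),41/7,14.74,35,  22*sqrt( 3 ) , 39.46, 44.51, 36 * sqrt(11) ] 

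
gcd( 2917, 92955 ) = 1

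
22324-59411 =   -  37087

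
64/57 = 64/57 = 1.12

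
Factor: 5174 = 2^1*13^1 *199^1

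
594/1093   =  594/1093=0.54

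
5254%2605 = 44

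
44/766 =22/383 = 0.06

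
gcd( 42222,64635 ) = 93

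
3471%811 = 227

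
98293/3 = 32764 + 1/3  =  32764.33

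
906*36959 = 33484854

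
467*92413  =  43156871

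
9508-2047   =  7461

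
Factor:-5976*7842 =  - 2^4  *3^3*83^1 *1307^1 = -46863792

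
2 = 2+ 0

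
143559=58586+84973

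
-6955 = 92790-99745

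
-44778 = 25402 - 70180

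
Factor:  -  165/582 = -2^ ( - 1 )*5^1*11^1*97^ ( - 1)  =  -  55/194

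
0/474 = 0 = 0.00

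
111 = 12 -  - 99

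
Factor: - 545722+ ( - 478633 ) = - 5^1 * 204871^1 = - 1024355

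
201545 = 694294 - 492749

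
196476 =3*65492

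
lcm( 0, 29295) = 0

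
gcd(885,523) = 1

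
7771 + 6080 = 13851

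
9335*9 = 84015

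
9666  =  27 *358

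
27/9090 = 3/1010 = 0.00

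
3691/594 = 3691/594 = 6.21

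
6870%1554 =654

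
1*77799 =77799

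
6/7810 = 3/3905= 0.00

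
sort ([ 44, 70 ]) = [ 44,70]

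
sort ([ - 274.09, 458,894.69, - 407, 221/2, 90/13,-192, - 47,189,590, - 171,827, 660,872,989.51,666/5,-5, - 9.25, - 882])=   [ - 882, - 407, - 274.09, - 192, - 171, - 47, - 9.25, - 5,90/13, 221/2,  666/5,189,458,  590,660, 827, 872,  894.69, 989.51 ] 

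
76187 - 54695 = 21492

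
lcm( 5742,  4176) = 45936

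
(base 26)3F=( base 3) 10110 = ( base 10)93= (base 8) 135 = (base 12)79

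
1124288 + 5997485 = 7121773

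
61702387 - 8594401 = 53107986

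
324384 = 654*496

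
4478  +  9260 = 13738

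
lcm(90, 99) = 990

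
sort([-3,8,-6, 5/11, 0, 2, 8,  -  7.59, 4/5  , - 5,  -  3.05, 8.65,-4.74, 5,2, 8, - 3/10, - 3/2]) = [-7.59,  -  6, - 5, -4.74,-3.05, - 3, - 3/2, - 3/10,0, 5/11, 4/5 , 2, 2, 5, 8, 8, 8, 8.65] 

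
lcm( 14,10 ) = 70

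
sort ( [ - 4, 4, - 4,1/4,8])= [-4  , - 4, 1/4, 4,8 ] 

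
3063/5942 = 3063/5942 = 0.52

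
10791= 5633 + 5158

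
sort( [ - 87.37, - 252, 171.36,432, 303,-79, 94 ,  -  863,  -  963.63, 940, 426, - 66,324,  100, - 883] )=[ - 963.63, - 883  ,-863,  -  252, - 87.37, -79 , - 66, 94, 100, 171.36, 303,324, 426, 432, 940] 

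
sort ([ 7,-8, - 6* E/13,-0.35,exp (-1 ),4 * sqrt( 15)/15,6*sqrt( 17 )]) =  [-8 ,-6 * E/13,-0.35,exp( - 1),  4*sqrt(15 )/15 , 7,6*sqrt( 17 ) ]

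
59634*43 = 2564262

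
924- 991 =-67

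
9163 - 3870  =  5293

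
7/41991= 7/41991 =0.00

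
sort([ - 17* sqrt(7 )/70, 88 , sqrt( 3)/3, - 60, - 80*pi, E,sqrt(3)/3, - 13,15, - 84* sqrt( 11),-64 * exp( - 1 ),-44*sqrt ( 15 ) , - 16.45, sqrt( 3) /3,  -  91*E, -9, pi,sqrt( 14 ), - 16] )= [-84 * sqrt( 11 ), - 80 * pi, - 91*E , - 44*sqrt( 15 ), - 60 , - 64 * exp( - 1), - 16.45, - 16, - 13, - 9, - 17*sqrt( 7)/70,sqrt( 3 )/3,sqrt( 3)/3, sqrt ( 3)/3, E,pi, sqrt(14), 15, 88 ] 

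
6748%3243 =262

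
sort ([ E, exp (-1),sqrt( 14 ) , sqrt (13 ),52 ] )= [ exp( - 1),E,sqrt(13) , sqrt(14 ), 52 ]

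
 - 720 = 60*( - 12)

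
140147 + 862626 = 1002773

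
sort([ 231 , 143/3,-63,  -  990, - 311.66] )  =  [ - 990, - 311.66,  -  63,143/3,231]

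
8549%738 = 431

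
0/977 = 0  =  0.00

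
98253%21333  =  12921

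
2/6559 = 2/6559 = 0.00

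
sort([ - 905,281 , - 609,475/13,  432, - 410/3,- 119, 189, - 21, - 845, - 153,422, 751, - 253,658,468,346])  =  [ - 905, - 845, - 609, - 253, - 153, - 410/3, - 119, - 21, 475/13, 189, 281, 346,422, 432, 468,658,  751]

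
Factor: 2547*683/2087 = 3^2 * 283^1*683^1*2087^(-1) = 1739601/2087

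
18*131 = 2358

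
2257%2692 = 2257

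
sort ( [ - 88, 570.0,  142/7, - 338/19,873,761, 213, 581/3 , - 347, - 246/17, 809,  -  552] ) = [-552, - 347,  -  88, - 338/19, - 246/17, 142/7,581/3, 213, 570.0, 761,809, 873]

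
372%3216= 372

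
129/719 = 129/719 = 0.18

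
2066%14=8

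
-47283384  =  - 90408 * 523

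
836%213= 197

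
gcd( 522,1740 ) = 174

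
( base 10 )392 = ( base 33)BT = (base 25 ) fh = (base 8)610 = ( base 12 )288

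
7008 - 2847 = 4161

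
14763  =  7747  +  7016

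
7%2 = 1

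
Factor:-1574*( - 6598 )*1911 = 19846216572= 2^2 * 3^1*7^2*13^1*787^1*3299^1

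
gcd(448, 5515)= 1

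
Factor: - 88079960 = -2^3*5^1 * 29^1*75931^1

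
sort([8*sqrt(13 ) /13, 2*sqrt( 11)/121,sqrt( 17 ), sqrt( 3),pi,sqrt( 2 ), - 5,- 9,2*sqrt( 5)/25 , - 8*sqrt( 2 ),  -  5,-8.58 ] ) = [ - 8*sqrt( 2 ), - 9, - 8.58,-5, - 5, 2*sqrt( 11)/121, 2*sqrt( 5 ) /25, sqrt( 2), sqrt( 3), 8*sqrt( 13)/13 , pi, sqrt( 17)]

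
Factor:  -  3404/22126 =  - 2/13 = -  2^1*13^( - 1)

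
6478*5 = 32390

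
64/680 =8/85 = 0.09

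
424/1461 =424/1461 = 0.29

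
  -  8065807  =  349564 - 8415371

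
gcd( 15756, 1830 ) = 6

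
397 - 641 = - 244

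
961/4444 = 961/4444 = 0.22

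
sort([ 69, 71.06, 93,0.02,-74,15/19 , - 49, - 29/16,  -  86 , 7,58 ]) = [ - 86, - 74, - 49, - 29/16,0.02,15/19, 7,  58 , 69,71.06,93 ]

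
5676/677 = 5676/677 = 8.38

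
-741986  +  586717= - 155269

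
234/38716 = 117/19358 = 0.01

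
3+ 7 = 10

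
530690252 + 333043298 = 863733550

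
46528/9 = 5169 + 7/9 = 5169.78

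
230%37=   8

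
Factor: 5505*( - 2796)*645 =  - 2^2*3^3*5^2*43^1*233^1*367^1 = - 9927827100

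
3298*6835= 22541830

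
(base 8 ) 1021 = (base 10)529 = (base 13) 319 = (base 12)381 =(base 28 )ip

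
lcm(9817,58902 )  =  58902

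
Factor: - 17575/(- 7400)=2^( - 3)*19^1= 19/8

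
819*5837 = 4780503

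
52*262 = 13624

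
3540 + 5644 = 9184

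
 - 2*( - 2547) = 5094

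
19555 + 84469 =104024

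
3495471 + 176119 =3671590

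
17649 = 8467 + 9182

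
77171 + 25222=102393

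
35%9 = 8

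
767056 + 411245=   1178301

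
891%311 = 269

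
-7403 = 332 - 7735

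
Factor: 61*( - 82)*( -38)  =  190076 = 2^2*19^1*41^1*61^1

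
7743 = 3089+4654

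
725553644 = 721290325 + 4263319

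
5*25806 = 129030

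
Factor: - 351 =-3^3*13^1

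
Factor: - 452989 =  -452989^1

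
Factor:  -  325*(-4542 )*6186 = 2^2*3^2*5^2*13^1*757^1*1031^1= 9131463900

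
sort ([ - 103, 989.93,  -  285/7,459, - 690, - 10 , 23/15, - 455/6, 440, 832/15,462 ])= [ - 690 , - 103, - 455/6, - 285/7, - 10, 23/15,832/15, 440, 459,462, 989.93]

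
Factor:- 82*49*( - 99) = 397782 = 2^1 *3^2*7^2*11^1 * 41^1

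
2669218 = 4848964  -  2179746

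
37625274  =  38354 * 981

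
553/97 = 553/97  =  5.70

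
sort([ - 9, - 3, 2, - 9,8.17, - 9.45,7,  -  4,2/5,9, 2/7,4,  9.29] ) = [ - 9.45, - 9, - 9, - 4 , - 3,2/7, 2/5, 2,4, 7,8.17,9,9.29 ]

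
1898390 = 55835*34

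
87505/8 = 10938 + 1/8 = 10938.12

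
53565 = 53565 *1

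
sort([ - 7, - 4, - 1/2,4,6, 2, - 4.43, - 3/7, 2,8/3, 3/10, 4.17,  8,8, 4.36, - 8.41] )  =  [ - 8.41, - 7, - 4.43, - 4,-1/2, - 3/7, 3/10,  2,  2,8/3, 4,  4.17,4.36,  6,  8,  8]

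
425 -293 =132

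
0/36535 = 0 =0.00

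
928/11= 928/11 = 84.36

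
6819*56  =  381864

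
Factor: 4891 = 67^1*73^1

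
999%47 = 12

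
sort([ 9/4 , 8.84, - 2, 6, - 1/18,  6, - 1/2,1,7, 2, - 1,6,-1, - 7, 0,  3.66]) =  [ - 7, - 2, - 1, - 1, - 1/2, - 1/18,0,1, 2,9/4,3.66,  6, 6, 6,7,  8.84 ]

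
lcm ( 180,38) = 3420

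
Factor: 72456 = 2^3*3^1 * 3019^1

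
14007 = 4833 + 9174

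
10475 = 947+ 9528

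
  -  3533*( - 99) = 349767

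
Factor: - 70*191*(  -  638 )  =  2^2*5^1*7^1*11^1*29^1*191^1=8530060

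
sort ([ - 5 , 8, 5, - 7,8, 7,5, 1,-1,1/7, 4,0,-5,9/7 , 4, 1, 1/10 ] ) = [ - 7, - 5, - 5, - 1, 0, 1/10 , 1/7,  1,1, 9/7,4, 4,5, 5, 7, 8, 8]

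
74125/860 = 86 + 33/172= 86.19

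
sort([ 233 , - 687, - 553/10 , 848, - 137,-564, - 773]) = [ - 773, - 687, - 564 ,-137 , - 553/10, 233,848 ]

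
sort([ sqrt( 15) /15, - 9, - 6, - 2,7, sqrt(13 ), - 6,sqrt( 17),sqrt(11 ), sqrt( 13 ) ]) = [ - 9, - 6 , - 6,  -  2 , sqrt(15)/15,sqrt(11 ), sqrt(13 ),  sqrt( 13),sqrt( 17),7]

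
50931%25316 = 299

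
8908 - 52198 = -43290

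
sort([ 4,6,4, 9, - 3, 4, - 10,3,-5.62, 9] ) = [ - 10, -5.62, - 3,3,4, 4,4,6, 9,9] 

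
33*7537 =248721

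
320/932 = 80/233  =  0.34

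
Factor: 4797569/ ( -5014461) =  - 3^( - 1 )*7^1*19^(-1)*87973^(  -  1 ) *685367^1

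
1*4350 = 4350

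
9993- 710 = 9283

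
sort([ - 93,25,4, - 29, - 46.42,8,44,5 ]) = [ - 93, - 46.42, - 29, 4, 5 , 8,25, 44 ] 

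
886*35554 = 31500844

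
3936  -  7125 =-3189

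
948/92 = 237/23= 10.30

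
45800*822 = 37647600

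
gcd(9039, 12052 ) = 3013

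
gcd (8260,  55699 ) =7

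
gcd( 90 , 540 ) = 90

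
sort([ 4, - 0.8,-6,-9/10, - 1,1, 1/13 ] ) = [  -  6,  -  1, - 9/10, -0.8,1/13,1, 4]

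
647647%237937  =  171773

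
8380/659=8380/659= 12.72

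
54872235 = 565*97119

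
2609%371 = 12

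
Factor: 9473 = 9473^1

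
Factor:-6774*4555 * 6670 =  - 2^2*3^1* 5^2 * 23^1 * 29^1*911^1*1129^1 = - 205806651900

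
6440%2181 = 2078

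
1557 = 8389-6832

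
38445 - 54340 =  - 15895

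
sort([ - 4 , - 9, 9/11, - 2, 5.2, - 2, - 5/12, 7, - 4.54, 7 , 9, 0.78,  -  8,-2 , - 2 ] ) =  [ - 9 ,  -  8, - 4.54, - 4, - 2,  -  2, - 2, - 2  , - 5/12,0.78, 9/11 , 5.2, 7, 7, 9]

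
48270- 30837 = 17433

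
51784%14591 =8011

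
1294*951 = 1230594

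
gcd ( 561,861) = 3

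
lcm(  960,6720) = 6720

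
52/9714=26/4857 = 0.01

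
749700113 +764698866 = 1514398979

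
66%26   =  14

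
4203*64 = 268992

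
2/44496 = 1/22248 =0.00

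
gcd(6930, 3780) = 630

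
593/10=593/10 = 59.30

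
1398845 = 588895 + 809950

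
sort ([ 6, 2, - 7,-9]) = [ - 9, - 7,2,6 ]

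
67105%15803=3893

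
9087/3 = 3029 = 3029.00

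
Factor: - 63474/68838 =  - 7^( - 1 )*11^(  -  1)* 71^1 = - 71/77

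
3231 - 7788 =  - 4557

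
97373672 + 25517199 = 122890871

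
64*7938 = 508032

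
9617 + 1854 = 11471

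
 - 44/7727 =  - 1 + 7683/7727 = - 0.01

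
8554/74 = 4277/37=115.59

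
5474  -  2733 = 2741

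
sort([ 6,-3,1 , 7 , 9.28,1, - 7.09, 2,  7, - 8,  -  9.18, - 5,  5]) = [ - 9.18, - 8 ,-7.09, - 5, - 3, 1,  1, 2, 5,6, 7,7,  9.28]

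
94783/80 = 94783/80 = 1184.79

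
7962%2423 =693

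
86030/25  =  17206/5= 3441.20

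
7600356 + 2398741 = 9999097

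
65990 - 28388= 37602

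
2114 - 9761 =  - 7647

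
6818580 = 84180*81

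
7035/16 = 7035/16 =439.69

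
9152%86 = 36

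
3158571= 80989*39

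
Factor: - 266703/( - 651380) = 2^( - 2 )*3^1*5^ ( - 1)*19^1*4679^1*32569^( - 1)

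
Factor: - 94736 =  - 2^4*31^1*191^1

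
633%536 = 97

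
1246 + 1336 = 2582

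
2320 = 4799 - 2479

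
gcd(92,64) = 4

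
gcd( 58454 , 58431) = 1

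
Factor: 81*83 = 3^4*83^1 = 6723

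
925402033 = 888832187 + 36569846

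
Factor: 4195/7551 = 3^(-2 ) * 5^1 =5/9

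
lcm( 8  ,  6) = 24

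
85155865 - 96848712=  - 11692847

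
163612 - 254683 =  - 91071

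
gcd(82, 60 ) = 2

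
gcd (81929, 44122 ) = 1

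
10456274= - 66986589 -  - 77442863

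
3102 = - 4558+7660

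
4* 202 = 808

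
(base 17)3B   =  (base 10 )62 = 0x3e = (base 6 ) 142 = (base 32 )1u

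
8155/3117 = 8155/3117 = 2.62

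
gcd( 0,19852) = 19852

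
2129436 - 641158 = 1488278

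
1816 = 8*227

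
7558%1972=1642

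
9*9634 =86706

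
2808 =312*9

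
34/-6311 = -34/6311= - 0.01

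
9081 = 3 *3027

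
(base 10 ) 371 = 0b101110011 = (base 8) 563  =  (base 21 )he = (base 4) 11303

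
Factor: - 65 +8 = -3^1*19^1=- 57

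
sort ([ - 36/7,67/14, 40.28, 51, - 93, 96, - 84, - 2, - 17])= [ - 93, - 84, - 17, - 36/7,-2, 67/14,40.28 , 51,96 ] 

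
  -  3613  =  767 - 4380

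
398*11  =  4378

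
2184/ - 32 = - 273/4 =- 68.25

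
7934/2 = 3967 = 3967.00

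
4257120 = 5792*735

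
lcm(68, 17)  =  68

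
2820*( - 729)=  -  2055780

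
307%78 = 73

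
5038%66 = 22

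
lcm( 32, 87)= 2784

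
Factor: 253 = 11^1  *  23^1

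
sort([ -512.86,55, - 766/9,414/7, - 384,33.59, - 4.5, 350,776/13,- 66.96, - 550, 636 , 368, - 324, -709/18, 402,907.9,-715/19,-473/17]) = [ - 550, - 512.86, - 384,-324,-766/9, - 66.96,  -  709/18,-715/19, - 473/17,-4.5,33.59, 55,414/7, 776/13,350,368,402, 636,907.9 ]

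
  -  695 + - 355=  - 1050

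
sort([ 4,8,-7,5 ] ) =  [  -  7,  4, 5,8 ] 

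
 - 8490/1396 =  - 4245/698 = - 6.08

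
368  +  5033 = 5401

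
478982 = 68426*7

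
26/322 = 13/161= 0.08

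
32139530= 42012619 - 9873089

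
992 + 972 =1964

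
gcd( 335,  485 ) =5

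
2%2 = 0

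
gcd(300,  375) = 75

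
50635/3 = 50635/3 = 16878.33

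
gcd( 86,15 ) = 1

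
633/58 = 10+53/58 = 10.91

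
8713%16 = 9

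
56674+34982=91656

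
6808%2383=2042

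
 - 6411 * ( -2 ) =12822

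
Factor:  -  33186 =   -  2^1*3^1*5531^1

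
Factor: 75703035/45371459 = 3^1* 5^1*7^( - 1 )*97^( - 1)*101^1*107^1 * 467^1*66821^( - 1)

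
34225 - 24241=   9984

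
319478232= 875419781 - 555941549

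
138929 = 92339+46590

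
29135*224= 6526240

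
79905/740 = 107 + 145/148 = 107.98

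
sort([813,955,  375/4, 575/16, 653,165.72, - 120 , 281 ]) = [ - 120, 575/16,375/4,165.72,281,653,813,955] 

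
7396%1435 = 221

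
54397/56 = 971 + 3/8 = 971.38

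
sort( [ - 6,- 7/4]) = [  -  6,-7/4 ]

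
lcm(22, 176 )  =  176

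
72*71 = 5112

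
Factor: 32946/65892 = 1/2 = 2^ ( - 1)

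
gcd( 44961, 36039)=3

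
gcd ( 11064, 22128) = 11064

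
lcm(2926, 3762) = 26334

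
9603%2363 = 151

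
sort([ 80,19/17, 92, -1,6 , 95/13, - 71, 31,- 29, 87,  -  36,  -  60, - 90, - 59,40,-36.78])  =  [ - 90,  -  71, - 60, - 59,  -  36.78, - 36, - 29, - 1,19/17,6,95/13, 31,40,80, 87,92 ]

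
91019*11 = 1001209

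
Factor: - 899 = -29^1 * 31^1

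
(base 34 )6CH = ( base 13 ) 3473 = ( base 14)297b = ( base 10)7361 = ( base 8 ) 16301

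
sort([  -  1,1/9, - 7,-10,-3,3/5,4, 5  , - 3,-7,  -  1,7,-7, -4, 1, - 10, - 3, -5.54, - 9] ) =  [ - 10,-10, - 9,-7, - 7, -7, - 5.54, - 4, - 3, - 3, - 3,-1, -1, 1/9, 3/5, 1,4 , 5, 7 ]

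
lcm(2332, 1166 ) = 2332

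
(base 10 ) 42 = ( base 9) 46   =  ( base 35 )17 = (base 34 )18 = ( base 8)52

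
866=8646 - 7780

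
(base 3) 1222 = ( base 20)2d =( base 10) 53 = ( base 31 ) 1M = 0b110101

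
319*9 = 2871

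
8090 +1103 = 9193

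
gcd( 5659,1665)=1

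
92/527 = 92/527 = 0.17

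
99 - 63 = 36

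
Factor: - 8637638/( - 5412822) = 4318819/2706411=   3^( - 1 )*593^1*7283^1*902137^( -1)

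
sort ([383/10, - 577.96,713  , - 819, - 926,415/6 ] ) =[ - 926,  -  819, - 577.96,383/10,415/6,713]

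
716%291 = 134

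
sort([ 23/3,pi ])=[ pi, 23/3 ]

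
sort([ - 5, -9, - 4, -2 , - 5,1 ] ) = [  -  9,-5 , - 5 ,-4, - 2,1]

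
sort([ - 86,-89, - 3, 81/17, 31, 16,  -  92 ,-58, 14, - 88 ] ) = [ - 92 ,-89, - 88, - 86,-58,-3, 81/17,14,16, 31] 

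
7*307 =2149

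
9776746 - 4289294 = 5487452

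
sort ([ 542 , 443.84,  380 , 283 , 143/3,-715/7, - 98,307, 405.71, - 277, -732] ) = [ - 732 , - 277, - 715/7,  -  98 , 143/3, 283 , 307,  380 , 405.71,443.84, 542 ] 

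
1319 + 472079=473398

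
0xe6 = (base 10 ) 230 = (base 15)105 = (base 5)1410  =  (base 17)D9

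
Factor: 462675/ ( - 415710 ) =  - 2^( - 1 )*3^( - 1 )*5^1*149^(- 1)* 199^1  =  -995/894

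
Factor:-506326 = -2^1*383^1*661^1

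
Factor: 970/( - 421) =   -  2^1*5^1*97^1*421^( - 1 ) 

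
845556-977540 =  - 131984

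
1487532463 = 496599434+990933029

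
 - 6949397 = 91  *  ( - 76367) 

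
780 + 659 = 1439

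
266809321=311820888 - 45011567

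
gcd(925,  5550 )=925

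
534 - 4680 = - 4146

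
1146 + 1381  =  2527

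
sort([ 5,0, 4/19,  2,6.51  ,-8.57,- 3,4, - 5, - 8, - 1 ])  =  [ - 8.57,-8, - 5, - 3, - 1,0, 4/19,  2,4,5, 6.51 ]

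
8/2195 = 8/2195  =  0.00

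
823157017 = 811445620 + 11711397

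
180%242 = 180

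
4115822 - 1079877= 3035945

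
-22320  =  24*( - 930 )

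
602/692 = 301/346= 0.87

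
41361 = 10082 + 31279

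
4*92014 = 368056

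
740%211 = 107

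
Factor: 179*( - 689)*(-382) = 47112442 = 2^1*13^1 * 53^1 *179^1*191^1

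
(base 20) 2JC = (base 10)1192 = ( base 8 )2250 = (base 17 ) 422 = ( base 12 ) 834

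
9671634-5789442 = 3882192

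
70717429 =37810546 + 32906883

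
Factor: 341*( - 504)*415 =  - 2^3*3^2*5^1*7^1*11^1 * 31^1*83^1 = - 71323560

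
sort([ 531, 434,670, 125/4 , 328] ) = [125/4,328, 434, 531, 670 ]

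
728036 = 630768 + 97268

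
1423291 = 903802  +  519489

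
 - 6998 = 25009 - 32007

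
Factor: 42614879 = 42614879^1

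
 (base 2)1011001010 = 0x2CA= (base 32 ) MA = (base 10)714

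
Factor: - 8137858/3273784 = -4068929/1636892 = -2^( - 2) * 229^ ( - 1)*367^1*1787^(- 1 )*11087^1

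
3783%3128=655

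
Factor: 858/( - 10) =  - 429/5 = -3^1 * 5^ (-1 )*11^1*13^1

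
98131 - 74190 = 23941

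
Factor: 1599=3^1*13^1*41^1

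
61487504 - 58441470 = 3046034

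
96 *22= 2112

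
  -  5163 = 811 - 5974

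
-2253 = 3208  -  5461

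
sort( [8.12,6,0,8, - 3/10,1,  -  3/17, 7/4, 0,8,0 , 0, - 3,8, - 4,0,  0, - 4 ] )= [ - 4,-4, - 3, - 3/10, - 3/17,0, 0,0,0 , 0,0,1 , 7/4,6,8,8,  8 , 8.12]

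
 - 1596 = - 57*28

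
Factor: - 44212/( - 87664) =11053/21916 = 2^(-2)*7^1*1579^1 *5479^(  -  1)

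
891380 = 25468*35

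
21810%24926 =21810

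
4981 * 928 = 4622368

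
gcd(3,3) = 3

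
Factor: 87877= 87877^1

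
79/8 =9+7/8  =  9.88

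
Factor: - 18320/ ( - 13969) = 80/61 = 2^4 * 5^1 * 61^ ( - 1 )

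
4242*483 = 2048886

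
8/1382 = 4/691=0.01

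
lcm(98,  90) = 4410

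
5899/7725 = 5899/7725 = 0.76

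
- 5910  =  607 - 6517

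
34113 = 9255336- 9221223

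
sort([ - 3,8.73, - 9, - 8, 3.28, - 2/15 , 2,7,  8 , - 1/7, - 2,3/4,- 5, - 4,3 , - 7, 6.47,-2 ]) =[ - 9, - 8,  -  7 , - 5,  -  4,-3, - 2, - 2, -1/7, - 2/15 , 3/4, 2,3, 3.28,6.47, 7,8, 8.73]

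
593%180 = 53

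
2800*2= 5600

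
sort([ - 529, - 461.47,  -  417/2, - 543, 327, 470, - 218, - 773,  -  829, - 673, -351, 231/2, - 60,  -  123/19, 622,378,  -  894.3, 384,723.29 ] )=[ - 894.3, - 829, - 773, - 673, - 543, - 529, - 461.47 , - 351, - 218, - 417/2, - 60, - 123/19, 231/2, 327,378,  384,470,622, 723.29] 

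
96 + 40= 136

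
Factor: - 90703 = - 90703^1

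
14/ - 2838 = -7/1419 = -0.00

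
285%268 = 17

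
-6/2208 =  - 1/368 = -  0.00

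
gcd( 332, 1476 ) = 4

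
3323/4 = 3323/4 = 830.75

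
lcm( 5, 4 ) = 20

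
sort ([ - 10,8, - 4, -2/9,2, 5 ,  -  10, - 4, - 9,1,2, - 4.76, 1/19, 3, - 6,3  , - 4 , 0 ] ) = [ - 10, - 10, -9,-6, - 4.76,  -  4,-4, - 4,-2/9 , 0,1/19 , 1, 2,2, 3,3, 5 , 8 ] 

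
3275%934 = 473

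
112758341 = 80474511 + 32283830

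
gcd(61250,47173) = 7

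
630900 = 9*70100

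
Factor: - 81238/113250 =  - 269/375 = - 3^( - 1) * 5^(-3)*269^1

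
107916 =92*1173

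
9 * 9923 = 89307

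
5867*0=0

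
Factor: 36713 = 36713^1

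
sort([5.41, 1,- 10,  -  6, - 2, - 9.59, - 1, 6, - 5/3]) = [-10,-9.59, - 6, -2, - 5/3, - 1,1,5.41, 6 ] 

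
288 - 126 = 162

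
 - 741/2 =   -  741/2 = -370.50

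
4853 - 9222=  - 4369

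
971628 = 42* 23134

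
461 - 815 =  -354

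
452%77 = 67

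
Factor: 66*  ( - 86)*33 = - 2^2*3^2*11^2 * 43^1= - 187308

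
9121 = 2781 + 6340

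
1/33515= 1/33515=0.00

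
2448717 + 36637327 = 39086044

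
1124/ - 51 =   -  23  +  49/51 = - 22.04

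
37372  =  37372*1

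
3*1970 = 5910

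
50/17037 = 50/17037 = 0.00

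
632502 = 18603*34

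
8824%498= 358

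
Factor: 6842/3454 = 157^( - 1)*311^1 = 311/157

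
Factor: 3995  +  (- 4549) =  - 2^1*277^1= - 554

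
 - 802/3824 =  - 401/1912 =- 0.21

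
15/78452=15/78452 = 0.00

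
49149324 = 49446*994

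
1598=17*94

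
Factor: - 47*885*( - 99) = 3^3*5^1*11^1*47^1*59^1 = 4117905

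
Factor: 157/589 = 19^( - 1 )*31^( - 1)*157^1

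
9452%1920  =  1772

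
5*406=2030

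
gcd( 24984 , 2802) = 6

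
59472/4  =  14868 = 14868.00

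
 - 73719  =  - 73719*1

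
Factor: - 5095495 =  - 5^1*17^1 * 151^1*397^1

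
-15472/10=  - 1548 + 4/5  =  - 1547.20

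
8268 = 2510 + 5758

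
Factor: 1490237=7^2*17^1 * 1789^1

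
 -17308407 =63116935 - 80425342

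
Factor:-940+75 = - 865 = -  5^1*173^1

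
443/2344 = 443/2344 = 0.19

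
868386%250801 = 115983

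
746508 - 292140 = 454368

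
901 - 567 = 334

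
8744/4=2186 = 2186.00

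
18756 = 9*2084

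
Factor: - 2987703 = - 3^2*331967^1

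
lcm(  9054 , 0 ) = 0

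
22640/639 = 35+275/639 = 35.43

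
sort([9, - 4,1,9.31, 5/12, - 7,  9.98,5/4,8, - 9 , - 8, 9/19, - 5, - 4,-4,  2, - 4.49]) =[ - 9,-8, - 7, - 5  , - 4.49, - 4, - 4, - 4, 5/12,9/19,1,5/4, 2,  8,  9,9.31,  9.98 ]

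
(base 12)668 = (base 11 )789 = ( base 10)944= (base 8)1660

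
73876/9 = 73876/9 = 8208.44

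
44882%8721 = 1277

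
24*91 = 2184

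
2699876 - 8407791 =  - 5707915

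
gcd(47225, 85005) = 9445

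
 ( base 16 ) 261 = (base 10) 609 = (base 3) 211120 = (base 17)21E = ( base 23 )13b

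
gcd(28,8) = 4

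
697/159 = 4 + 61/159=4.38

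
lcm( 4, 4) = 4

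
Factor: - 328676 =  - 2^2*127^1*647^1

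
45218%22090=1038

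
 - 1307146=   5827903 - 7135049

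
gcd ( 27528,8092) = 4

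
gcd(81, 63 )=9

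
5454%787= 732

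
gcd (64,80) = 16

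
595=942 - 347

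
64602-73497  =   - 8895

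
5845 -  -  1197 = 7042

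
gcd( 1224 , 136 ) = 136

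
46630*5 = 233150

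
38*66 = 2508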